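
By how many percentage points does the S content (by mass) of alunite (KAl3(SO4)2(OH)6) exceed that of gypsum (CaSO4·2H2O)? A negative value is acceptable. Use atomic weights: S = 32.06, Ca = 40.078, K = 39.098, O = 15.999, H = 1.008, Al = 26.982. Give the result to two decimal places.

S in KAl3(SO4)2(OH)6: molar mass 414.198 g/mol; 2×32.06 = 64.120 g → 15.48 wt%.
S in CaSO4·2H2O: molar mass 172.164 g/mol; 1×32.06 = 32.060 g → 18.62 wt%.
Difference = 15.48 − 18.62 = -3.14 percentage points.

-3.14 percentage points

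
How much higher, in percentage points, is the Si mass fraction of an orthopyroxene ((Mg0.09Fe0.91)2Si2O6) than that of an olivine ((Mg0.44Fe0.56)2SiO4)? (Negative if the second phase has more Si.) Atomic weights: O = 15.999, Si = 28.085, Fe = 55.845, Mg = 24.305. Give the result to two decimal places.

First mineral: 56.170 g Si in 258.177 g formula = 21.76 wt% Si.
Second mineral: 28.085 g Si in 176.016 g formula = 15.96 wt% Si.
21.76% − 15.96% gives a difference of 5.80 percentage points.

5.80 percentage points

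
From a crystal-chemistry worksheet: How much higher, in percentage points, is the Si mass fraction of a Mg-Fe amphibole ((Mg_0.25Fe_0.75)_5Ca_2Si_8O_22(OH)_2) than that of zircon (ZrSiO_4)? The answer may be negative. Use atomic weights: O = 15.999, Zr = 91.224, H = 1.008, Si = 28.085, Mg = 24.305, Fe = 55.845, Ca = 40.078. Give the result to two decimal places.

8.82 percentage points

Si in (Mg_0.25Fe_0.75)_5Ca_2Si_8O_22(OH)_2: molar mass 930.628 g/mol; 8×28.085 = 224.680 g → 24.14 wt%.
Si in ZrSiO_4: molar mass 183.305 g/mol; 1×28.085 = 28.085 g → 15.32 wt%.
Difference = 24.14 − 15.32 = 8.82 percentage points.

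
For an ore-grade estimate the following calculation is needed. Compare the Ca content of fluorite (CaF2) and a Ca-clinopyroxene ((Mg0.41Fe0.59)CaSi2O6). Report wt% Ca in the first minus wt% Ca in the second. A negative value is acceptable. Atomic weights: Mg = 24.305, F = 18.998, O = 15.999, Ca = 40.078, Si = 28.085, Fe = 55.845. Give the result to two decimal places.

34.29 percentage points

First mineral: 40.078 g Ca in 78.074 g formula = 51.33 wt% Ca.
Second mineral: 40.078 g Ca in 235.156 g formula = 17.04 wt% Ca.
51.33% − 17.04% gives a difference of 34.29 percentage points.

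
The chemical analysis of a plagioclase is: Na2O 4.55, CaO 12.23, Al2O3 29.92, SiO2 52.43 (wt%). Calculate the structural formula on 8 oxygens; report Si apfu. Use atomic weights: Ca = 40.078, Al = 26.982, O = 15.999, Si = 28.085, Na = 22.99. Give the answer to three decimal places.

2.393 Si apfu

4.55 wt% Na2O ÷ 61.979 g/mol = 0.07341 mol, giving 0.14682 Na and 0.07341 O.
12.23 wt% CaO ÷ 56.077 g/mol = 0.21809 mol, giving 0.21809 Ca and 0.21809 O.
29.92 wt% Al2O3 ÷ 101.961 g/mol = 0.29345 mol, giving 0.58690 Al and 0.88035 O.
52.43 wt% SiO2 ÷ 60.083 g/mol = 0.87263 mol, giving 0.87263 Si and 1.74526 O.
Oxygen sums to 2.91711; scaling by 8/2.91711 = 2.74244 puts the formula on 8 O.
Si: 0.87263 × 2.74244 = 2.393 atoms per formula unit.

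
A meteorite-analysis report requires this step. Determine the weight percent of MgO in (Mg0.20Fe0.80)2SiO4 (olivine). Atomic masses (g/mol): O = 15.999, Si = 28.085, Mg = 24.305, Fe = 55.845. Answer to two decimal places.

8.43 wt%

M((Mg0.20Fe0.80)2SiO4) = 191.155 g/mol; M(MgO) = 40.304 g/mol.
Moles MgO per formula unit = 0.40 Mg ÷ 1 = 0.4000.
MgO fraction = (0.4000 × 40.304) / 191.155 = 16.122/191.155 = 0.0843.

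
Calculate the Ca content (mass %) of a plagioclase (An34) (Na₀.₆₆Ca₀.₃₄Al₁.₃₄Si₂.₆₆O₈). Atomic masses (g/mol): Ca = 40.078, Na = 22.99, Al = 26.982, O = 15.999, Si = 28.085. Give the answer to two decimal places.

5.09 mass %

Formula mass = 0.66·22.99 + 0.34·40.078 + 1.34·26.982 + 2.66·28.085 + 8·15.999 = 267.654 g/mol, of which 13.627 g is Ca.
So Ca makes up 13.627/267.654 = 0.0509 of the mass, i.e. 5.09%.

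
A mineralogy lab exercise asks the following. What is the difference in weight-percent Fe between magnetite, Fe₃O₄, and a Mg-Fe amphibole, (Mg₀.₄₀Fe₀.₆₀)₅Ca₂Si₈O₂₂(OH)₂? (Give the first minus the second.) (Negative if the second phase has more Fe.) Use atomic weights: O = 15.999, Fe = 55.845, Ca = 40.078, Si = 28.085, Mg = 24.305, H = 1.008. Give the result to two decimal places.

First mineral: 167.535 g Fe in 231.531 g formula = 72.36 wt% Fe.
Second mineral: 167.535 g Fe in 906.973 g formula = 18.47 wt% Fe.
72.36% − 18.47% gives a difference of 53.89 percentage points.

53.89 percentage points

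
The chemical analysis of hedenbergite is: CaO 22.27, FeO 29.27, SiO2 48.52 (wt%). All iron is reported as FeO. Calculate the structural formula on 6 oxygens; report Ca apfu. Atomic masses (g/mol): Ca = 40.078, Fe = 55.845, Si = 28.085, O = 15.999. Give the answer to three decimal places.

0.985 Ca apfu

CaO: 22.27/56.077 = 0.39713 mol → 0.39713 mol Ca, 0.39713 mol O.
FeO: 29.27/71.844 = 0.40741 mol → 0.40741 mol Fe, 0.40741 mol O.
SiO2: 48.52/60.083 = 0.80755 mol → 0.80755 mol Si, 1.61510 mol O.
Total oxygen = 2.41964 mol. Normalization factor = 6/2.41964 = 2.47971.
Ca per 6 O = 0.39713 × 2.47971 = 0.985.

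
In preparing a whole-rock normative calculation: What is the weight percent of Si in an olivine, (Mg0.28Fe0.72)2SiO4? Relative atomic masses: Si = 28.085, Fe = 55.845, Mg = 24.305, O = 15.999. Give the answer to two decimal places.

M((Mg0.28Fe0.72)2SiO4) = 186.109 g/mol.
Si contributes 1 × 28.085 = 28.085 g per mole.
28.085/186.109 = 0.1509 → 15.09%.

15.09 mass %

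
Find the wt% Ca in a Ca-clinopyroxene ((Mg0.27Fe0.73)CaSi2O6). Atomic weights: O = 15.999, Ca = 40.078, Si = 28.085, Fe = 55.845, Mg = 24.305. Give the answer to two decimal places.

16.73 weight percent

M((Mg0.27Fe0.73)CaSi2O6) = 239.571 g/mol.
Ca contributes 1 × 40.078 = 40.078 g per mole.
40.078/239.571 = 0.1673 → 16.73%.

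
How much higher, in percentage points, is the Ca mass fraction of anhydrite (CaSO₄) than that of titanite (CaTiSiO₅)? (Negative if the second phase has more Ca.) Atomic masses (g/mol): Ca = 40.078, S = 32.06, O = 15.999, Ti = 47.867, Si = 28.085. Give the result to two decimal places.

8.99 percentage points

First mineral: 40.078 g Ca in 136.134 g formula = 29.44 wt% Ca.
Second mineral: 40.078 g Ca in 196.025 g formula = 20.45 wt% Ca.
29.44% − 20.45% gives a difference of 8.99 percentage points.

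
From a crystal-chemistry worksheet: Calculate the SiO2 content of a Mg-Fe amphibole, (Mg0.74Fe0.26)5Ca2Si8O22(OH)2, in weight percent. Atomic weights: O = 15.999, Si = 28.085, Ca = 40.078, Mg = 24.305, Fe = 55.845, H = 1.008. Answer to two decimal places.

Formula mass = 853.355 g/mol.
8 Si → 8.0000 mol SiO2 per formula unit; M(SiO2) = 60.083, so SiO2 mass = 480.664 g.
480.664/853.355 × 100 = 56.33 wt%.

56.33 wt%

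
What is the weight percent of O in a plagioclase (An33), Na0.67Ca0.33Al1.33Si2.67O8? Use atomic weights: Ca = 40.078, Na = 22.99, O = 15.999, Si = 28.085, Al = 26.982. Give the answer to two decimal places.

47.85 wt%

Molar mass of Na0.67Ca0.33Al1.33Si2.67O8: 0.67*22.99 + 0.33*40.078 + 1.33*26.982 + 2.67*28.085 + 8*15.999 = 267.494 g/mol.
Mass of O per formula unit: 8 × 15.999 = 127.992 g.
Weight fraction O = 127.992 / 267.494 = 0.4785.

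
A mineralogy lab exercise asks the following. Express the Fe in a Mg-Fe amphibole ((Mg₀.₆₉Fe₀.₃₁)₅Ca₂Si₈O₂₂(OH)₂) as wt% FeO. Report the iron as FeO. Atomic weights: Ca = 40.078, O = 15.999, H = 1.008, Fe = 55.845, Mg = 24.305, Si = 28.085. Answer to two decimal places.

Molar mass of (Mg₀.₆₉Fe₀.₃₁)₅Ca₂Si₈O₂₂(OH)₂ = 3.45*24.305 + 1.55*55.845 + 2*40.078 + 8*28.085 + 24*15.999 + 2*1.008 = 861.240 g/mol.
Each formula unit contains 1.55 Fe, equivalent to 1.55/1 = 1.5500 mol FeO.
M(FeO) = 1×55.845 + 1×15.999 = 71.844 g/mol.
Mass of FeO per formula unit = 1.5500 × 71.844 = 111.358 g.
FeO wt% = 111.358 / 861.240 × 100 = 12.93%.

12.93 wt%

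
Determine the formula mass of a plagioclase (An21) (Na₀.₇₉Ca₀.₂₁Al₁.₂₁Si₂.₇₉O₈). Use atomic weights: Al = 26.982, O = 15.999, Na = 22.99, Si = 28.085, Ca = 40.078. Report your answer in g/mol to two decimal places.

265.58 g/mol

M = 0.79·22.99 + 0.21·40.078 + 1.21·26.982 + 2.79·28.085 + 8·15.999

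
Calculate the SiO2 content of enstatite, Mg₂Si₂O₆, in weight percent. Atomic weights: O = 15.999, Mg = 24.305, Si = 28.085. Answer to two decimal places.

59.85 wt%

M(Mg₂Si₂O₆) = 200.774 g/mol; M(SiO2) = 60.083 g/mol.
Moles SiO2 per formula unit = 2 Si ÷ 1 = 2.0000.
SiO2 fraction = (2.0000 × 60.083) / 200.774 = 120.166/200.774 = 0.5985.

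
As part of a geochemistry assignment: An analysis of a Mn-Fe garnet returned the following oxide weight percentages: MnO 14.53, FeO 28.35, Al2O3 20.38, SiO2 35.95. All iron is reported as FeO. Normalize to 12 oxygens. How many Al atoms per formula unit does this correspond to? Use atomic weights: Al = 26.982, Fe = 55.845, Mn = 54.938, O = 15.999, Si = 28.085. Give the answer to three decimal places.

2.002 Al apfu

MnO: 14.53/70.937 = 0.20483 mol → 0.20483 mol Mn, 0.20483 mol O.
FeO: 28.35/71.844 = 0.39460 mol → 0.39460 mol Fe, 0.39460 mol O.
Al2O3: 20.38/101.961 = 0.19988 mol → 0.39976 mol Al, 0.59964 mol O.
SiO2: 35.95/60.083 = 0.59834 mol → 0.59834 mol Si, 1.19668 mol O.
Total oxygen = 2.39575 mol. Normalization factor = 12/2.39575 = 5.00887.
Al per 12 O = 0.39976 × 5.00887 = 2.002.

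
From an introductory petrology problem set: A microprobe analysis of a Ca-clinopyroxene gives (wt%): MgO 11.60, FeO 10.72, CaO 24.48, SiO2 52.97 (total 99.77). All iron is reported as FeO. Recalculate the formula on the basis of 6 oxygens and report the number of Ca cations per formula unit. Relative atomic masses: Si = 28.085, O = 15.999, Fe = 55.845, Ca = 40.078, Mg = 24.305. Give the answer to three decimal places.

0.993 Ca apfu

11.60 wt% MgO ÷ 40.304 g/mol = 0.28781 mol, giving 0.28781 Mg and 0.28781 O.
10.72 wt% FeO ÷ 71.844 g/mol = 0.14921 mol, giving 0.14921 Fe and 0.14921 O.
24.48 wt% CaO ÷ 56.077 g/mol = 0.43654 mol, giving 0.43654 Ca and 0.43654 O.
52.97 wt% SiO2 ÷ 60.083 g/mol = 0.88161 mol, giving 0.88161 Si and 1.76322 O.
Oxygen sums to 2.63678; scaling by 6/2.63678 = 2.27550 puts the formula on 6 O.
Ca: 0.43654 × 2.27550 = 0.993 atoms per formula unit.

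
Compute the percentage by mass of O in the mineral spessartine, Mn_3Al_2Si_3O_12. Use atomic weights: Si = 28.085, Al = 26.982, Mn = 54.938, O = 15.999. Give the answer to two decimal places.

38.78 wt%

M(Mn_3Al_2Si_3O_12) = 495.021 g/mol.
O contributes 12 × 15.999 = 191.988 g per mole.
191.988/495.021 = 0.3878 → 38.78%.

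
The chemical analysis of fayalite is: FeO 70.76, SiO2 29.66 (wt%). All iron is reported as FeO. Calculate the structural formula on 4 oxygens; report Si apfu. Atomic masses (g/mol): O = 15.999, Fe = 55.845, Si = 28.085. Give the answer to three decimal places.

1.001 Si apfu

FeO: 70.76/71.844 = 0.98491 mol → 0.98491 mol Fe, 0.98491 mol O.
SiO2: 29.66/60.083 = 0.49365 mol → 0.49365 mol Si, 0.98730 mol O.
Total oxygen = 1.97221 mol. Normalization factor = 4/1.97221 = 2.02818.
Si per 4 O = 0.49365 × 2.02818 = 1.001.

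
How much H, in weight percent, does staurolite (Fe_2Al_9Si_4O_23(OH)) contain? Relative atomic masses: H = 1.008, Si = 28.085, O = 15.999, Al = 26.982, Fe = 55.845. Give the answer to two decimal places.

Molar mass of Fe_2Al_9Si_4O_23(OH): 2×55.845 + 9×26.982 + 4×28.085 + 24×15.999 + 1×1.008 = 851.852 g/mol.
Mass of H per formula unit: 1 × 1.008 = 1.008 g.
Weight fraction H = 1.008 / 851.852 = 0.0012.

0.12 weight percent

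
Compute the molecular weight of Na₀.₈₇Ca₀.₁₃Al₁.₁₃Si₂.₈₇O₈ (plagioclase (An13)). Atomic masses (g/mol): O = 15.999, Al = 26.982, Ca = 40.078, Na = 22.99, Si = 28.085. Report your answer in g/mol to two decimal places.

264.30 g/mol

The formula mass is the sum 0.87*22.99 + 0.13*40.078 + 1.13*26.982 + 2.87*28.085 + 8*15.999.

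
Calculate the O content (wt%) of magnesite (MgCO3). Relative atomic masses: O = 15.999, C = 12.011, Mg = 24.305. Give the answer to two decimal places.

56.93 wt%

M(MgCO3) = 84.313 g/mol.
O contributes 3 × 15.999 = 47.997 g per mole.
47.997/84.313 = 0.5693 → 56.93%.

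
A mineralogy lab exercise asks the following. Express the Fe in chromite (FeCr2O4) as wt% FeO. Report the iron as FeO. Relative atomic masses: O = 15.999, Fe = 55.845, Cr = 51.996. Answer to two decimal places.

Formula mass = 223.833 g/mol.
1 Fe → 1.0000 mol FeO per formula unit; M(FeO) = 71.844, so FeO mass = 71.844 g.
71.844/223.833 × 100 = 32.10 wt%.

32.10 wt%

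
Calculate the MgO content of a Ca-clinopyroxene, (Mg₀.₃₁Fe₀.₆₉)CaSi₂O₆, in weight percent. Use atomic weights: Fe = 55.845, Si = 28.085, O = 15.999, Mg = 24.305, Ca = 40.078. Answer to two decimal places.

5.24 wt%

Formula mass = 238.310 g/mol.
0.31 Mg → 0.3100 mol MgO per formula unit; M(MgO) = 40.304, so MgO mass = 12.494 g.
12.494/238.310 × 100 = 5.24 wt%.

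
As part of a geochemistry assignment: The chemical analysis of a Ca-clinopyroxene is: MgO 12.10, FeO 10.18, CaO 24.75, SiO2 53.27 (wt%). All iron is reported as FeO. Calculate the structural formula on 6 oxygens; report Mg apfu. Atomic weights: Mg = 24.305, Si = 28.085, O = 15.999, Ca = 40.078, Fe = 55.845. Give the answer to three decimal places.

MgO: 12.10/40.304 = 0.30022 mol → 0.30022 mol Mg, 0.30022 mol O.
FeO: 10.18/71.844 = 0.14170 mol → 0.14170 mol Fe, 0.14170 mol O.
CaO: 24.75/56.077 = 0.44136 mol → 0.44136 mol Ca, 0.44136 mol O.
SiO2: 53.27/60.083 = 0.88661 mol → 0.88661 mol Si, 1.77322 mol O.
Total oxygen = 2.65650 mol. Normalization factor = 6/2.65650 = 2.25861.
Mg per 6 O = 0.30022 × 2.25861 = 0.678.

0.678 Mg apfu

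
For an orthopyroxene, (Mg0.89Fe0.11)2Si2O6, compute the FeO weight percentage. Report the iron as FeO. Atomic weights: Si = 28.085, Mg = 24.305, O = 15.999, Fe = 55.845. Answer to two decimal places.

7.61 wt%

M((Mg0.89Fe0.11)2Si2O6) = 207.713 g/mol; M(FeO) = 71.844 g/mol.
Moles FeO per formula unit = 0.22 Fe ÷ 1 = 0.2200.
FeO fraction = (0.2200 × 71.844) / 207.713 = 15.806/207.713 = 0.0761.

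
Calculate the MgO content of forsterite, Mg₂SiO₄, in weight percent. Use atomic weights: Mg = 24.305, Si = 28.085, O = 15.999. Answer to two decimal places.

57.29 wt%

M(Mg₂SiO₄) = 140.691 g/mol; M(MgO) = 40.304 g/mol.
Moles MgO per formula unit = 2 Mg ÷ 1 = 2.0000.
MgO fraction = (2.0000 × 40.304) / 140.691 = 80.608/140.691 = 0.5729.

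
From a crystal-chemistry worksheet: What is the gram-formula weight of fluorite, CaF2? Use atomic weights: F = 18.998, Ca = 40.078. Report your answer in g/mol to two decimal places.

78.07 g/mol

The formula mass is the sum 1·40.078 + 2·18.998.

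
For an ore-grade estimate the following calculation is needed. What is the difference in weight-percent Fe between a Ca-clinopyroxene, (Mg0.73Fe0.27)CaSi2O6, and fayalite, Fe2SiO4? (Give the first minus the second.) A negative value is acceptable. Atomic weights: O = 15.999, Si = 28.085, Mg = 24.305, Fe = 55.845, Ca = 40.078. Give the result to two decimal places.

Fe in (Mg0.73Fe0.27)CaSi2O6: molar mass 225.063 g/mol; 0.27×55.845 = 15.078 g → 6.70 wt%.
Fe in Fe2SiO4: molar mass 203.771 g/mol; 2×55.845 = 111.690 g → 54.81 wt%.
Difference = 6.70 − 54.81 = -48.11 percentage points.

-48.11 percentage points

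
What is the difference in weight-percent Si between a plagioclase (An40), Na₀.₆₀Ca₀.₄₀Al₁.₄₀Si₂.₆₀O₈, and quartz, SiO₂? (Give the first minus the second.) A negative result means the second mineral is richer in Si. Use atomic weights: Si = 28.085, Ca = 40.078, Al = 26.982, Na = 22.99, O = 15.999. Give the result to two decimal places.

Si in Na₀.₆₀Ca₀.₄₀Al₁.₄₀Si₂.₆₀O₈: molar mass 268.613 g/mol; 2.60×28.085 = 73.021 g → 27.18 wt%.
Si in SiO₂: molar mass 60.083 g/mol; 1×28.085 = 28.085 g → 46.74 wt%.
Difference = 27.18 − 46.74 = -19.56 percentage points.

-19.56 percentage points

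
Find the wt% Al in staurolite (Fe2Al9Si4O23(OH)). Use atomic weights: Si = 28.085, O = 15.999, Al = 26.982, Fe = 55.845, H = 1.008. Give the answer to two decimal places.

28.51 mass %

Formula mass = 2*55.845 + 9*26.982 + 4*28.085 + 24*15.999 + 1*1.008 = 851.852 g/mol, of which 242.838 g is Al.
So Al makes up 242.838/851.852 = 0.2851 of the mass, i.e. 28.51%.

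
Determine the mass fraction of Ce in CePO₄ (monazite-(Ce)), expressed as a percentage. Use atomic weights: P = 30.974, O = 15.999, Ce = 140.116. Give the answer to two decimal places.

Molar mass of CePO₄: 1·140.116 + 1·30.974 + 4·15.999 = 235.086 g/mol.
Mass of Ce per formula unit: 1 × 140.116 = 140.116 g.
Weight fraction Ce = 140.116 / 235.086 = 0.5960.

59.60 mass %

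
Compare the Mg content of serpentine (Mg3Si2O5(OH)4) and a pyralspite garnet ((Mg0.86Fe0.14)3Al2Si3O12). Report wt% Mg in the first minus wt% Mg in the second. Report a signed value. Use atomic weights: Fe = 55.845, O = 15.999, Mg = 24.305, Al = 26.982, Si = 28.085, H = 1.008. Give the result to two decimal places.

First mineral: 72.915 g Mg in 277.108 g formula = 26.31 wt% Mg.
Second mineral: 62.707 g Mg in 416.369 g formula = 15.06 wt% Mg.
26.31% − 15.06% gives a difference of 11.25 percentage points.

11.25 percentage points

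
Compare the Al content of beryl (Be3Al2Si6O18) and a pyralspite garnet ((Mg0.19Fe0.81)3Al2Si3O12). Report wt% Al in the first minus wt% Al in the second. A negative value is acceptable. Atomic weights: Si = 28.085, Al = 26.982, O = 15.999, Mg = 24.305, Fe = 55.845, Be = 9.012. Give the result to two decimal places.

M(Be3Al2Si6O18) = 537.492 g/mol, so wt% Al = 53.964/537.492 × 100 = 10.04%.
M((Mg0.19Fe0.81)3Al2Si3O12) = 479.764 g/mol, so wt% Al = 53.964/479.764 × 100 = 11.25%.
10.04 − 11.25 = -1.21 pp.

-1.21 percentage points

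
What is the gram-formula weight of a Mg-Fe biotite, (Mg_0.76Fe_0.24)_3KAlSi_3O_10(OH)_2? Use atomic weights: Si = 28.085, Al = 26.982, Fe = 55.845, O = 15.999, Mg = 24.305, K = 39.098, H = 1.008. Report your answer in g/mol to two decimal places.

Mg: 2.28 × 24.305 = 55.4154
Fe: 0.72 × 55.845 = 40.2084
K: 1 × 39.098 = 39.0980
Al: 1 × 26.982 = 26.9820
Si: 3 × 28.085 = 84.2550
O: 12 × 15.999 = 191.9880
H: 2 × 1.008 = 2.0160
Summing the contributions gives the formula mass.

439.96 g/mol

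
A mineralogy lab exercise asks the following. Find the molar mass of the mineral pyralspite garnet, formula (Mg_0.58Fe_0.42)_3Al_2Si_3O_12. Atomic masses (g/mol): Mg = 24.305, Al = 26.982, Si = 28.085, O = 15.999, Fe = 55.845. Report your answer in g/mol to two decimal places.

442.86 g/mol

The formula mass is the sum 1.74*24.305 + 1.26*55.845 + 2*26.982 + 3*28.085 + 12*15.999.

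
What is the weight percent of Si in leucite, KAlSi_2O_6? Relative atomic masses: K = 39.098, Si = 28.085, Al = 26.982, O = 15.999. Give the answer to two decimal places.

M(KAlSi_2O_6) = 218.244 g/mol.
Si contributes 2 × 28.085 = 56.170 g per mole.
56.170/218.244 = 0.2574 → 25.74%.

25.74 wt%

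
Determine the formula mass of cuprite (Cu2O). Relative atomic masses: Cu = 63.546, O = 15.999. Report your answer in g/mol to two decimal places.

M = 2*63.546 + 1*15.999

143.09 g/mol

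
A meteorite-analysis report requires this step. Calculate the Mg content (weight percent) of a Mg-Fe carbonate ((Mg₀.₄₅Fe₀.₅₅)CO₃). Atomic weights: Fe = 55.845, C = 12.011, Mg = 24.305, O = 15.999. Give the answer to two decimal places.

M((Mg₀.₄₅Fe₀.₅₅)CO₃) = 101.660 g/mol.
Mg contributes 0.45 × 24.305 = 10.937 g per mole.
10.937/101.660 = 0.1076 → 10.76%.

10.76 weight percent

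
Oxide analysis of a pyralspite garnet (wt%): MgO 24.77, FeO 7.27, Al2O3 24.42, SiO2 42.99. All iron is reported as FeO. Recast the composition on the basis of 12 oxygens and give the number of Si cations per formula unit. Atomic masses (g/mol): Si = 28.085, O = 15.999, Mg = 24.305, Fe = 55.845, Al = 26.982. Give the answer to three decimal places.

2.997 Si apfu

24.77 wt% MgO ÷ 40.304 g/mol = 0.61458 mol, giving 0.61458 Mg and 0.61458 O.
7.27 wt% FeO ÷ 71.844 g/mol = 0.10119 mol, giving 0.10119 Fe and 0.10119 O.
24.42 wt% Al2O3 ÷ 101.961 g/mol = 0.23950 mol, giving 0.47900 Al and 0.71850 O.
42.99 wt% SiO2 ÷ 60.083 g/mol = 0.71551 mol, giving 0.71551 Si and 1.43102 O.
Oxygen sums to 2.86529; scaling by 12/2.86529 = 4.18806 puts the formula on 12 O.
Si: 0.71551 × 4.18806 = 2.997 atoms per formula unit.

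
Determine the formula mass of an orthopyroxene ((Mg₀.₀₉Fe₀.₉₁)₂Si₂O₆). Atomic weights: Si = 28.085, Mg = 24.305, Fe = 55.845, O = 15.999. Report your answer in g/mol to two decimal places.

258.18 g/mol

The formula mass is the sum 0.18*24.305 + 1.82*55.845 + 2*28.085 + 6*15.999.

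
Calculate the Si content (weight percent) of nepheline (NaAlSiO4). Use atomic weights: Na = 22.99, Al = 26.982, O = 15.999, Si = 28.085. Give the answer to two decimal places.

Molar mass of NaAlSiO4: 1×22.99 + 1×26.982 + 1×28.085 + 4×15.999 = 142.053 g/mol.
Mass of Si per formula unit: 1 × 28.085 = 28.085 g.
Weight fraction Si = 28.085 / 142.053 = 0.1977.

19.77 weight percent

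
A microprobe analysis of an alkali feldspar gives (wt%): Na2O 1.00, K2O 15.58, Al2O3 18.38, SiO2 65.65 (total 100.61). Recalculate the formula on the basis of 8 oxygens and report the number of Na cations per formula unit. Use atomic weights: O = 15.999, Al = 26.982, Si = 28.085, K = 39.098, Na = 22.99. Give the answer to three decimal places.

0.089 Na apfu

1.00 wt% Na2O ÷ 61.979 g/mol = 0.01613 mol, giving 0.03226 Na and 0.01613 O.
15.58 wt% K2O ÷ 94.195 g/mol = 0.16540 mol, giving 0.33080 K and 0.16540 O.
18.38 wt% Al2O3 ÷ 101.961 g/mol = 0.18027 mol, giving 0.36054 Al and 0.54081 O.
65.65 wt% SiO2 ÷ 60.083 g/mol = 1.09266 mol, giving 1.09266 Si and 2.18532 O.
Oxygen sums to 2.90766; scaling by 8/2.90766 = 2.75135 puts the formula on 8 O.
Na: 0.03226 × 2.75135 = 0.089 atoms per formula unit.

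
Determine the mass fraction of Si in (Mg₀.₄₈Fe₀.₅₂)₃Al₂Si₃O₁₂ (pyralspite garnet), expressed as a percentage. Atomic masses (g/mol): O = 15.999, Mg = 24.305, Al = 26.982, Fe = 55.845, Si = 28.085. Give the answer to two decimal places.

M((Mg₀.₄₈Fe₀.₅₂)₃Al₂Si₃O₁₂) = 452.324 g/mol.
Si contributes 3 × 28.085 = 84.255 g per mole.
84.255/452.324 = 0.1863 → 18.63%.

18.63 mass %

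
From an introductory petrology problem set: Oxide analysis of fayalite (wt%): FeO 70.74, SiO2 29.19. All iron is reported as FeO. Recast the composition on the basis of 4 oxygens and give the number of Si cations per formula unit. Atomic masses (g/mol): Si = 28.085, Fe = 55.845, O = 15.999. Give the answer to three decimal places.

FeO: 70.74/71.844 = 0.98463 mol → 0.98463 mol Fe, 0.98463 mol O.
SiO2: 29.19/60.083 = 0.48583 mol → 0.48583 mol Si, 0.97166 mol O.
Total oxygen = 1.95629 mol. Normalization factor = 4/1.95629 = 2.04469.
Si per 4 O = 0.48583 × 2.04469 = 0.993.

0.993 Si apfu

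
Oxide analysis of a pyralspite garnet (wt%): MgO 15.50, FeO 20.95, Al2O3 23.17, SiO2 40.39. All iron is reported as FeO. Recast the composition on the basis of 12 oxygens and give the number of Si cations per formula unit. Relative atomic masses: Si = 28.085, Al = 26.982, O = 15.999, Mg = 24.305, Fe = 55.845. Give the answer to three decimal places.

MgO: 15.50/40.304 = 0.38458 mol → 0.38458 mol Mg, 0.38458 mol O.
FeO: 20.95/71.844 = 0.29160 mol → 0.29160 mol Fe, 0.29160 mol O.
Al2O3: 23.17/101.961 = 0.22724 mol → 0.45448 mol Al, 0.68172 mol O.
SiO2: 40.39/60.083 = 0.67224 mol → 0.67224 mol Si, 1.34448 mol O.
Total oxygen = 2.70238 mol. Normalization factor = 12/2.70238 = 4.44053.
Si per 12 O = 0.67224 × 4.44053 = 2.985.

2.985 Si apfu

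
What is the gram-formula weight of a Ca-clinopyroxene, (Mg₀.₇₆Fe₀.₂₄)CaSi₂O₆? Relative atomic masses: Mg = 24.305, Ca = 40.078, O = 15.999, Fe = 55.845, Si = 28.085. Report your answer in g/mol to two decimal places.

224.12 g/mol

M = 0.76*24.305 + 0.24*55.845 + 1*40.078 + 2*28.085 + 6*15.999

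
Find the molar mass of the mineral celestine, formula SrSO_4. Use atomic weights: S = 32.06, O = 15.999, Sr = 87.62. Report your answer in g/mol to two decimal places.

183.68 g/mol

The formula mass is the sum 1·87.62 + 1·32.06 + 4·15.999.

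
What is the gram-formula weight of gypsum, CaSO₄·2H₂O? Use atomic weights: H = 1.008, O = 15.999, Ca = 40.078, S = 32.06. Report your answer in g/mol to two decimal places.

172.16 g/mol

Ca: 1 × 40.078 = 40.0780
S: 1 × 32.06 = 32.0600
O: 6 × 15.999 = 95.9940
H: 4 × 1.008 = 4.0320
Summing the contributions gives the formula mass.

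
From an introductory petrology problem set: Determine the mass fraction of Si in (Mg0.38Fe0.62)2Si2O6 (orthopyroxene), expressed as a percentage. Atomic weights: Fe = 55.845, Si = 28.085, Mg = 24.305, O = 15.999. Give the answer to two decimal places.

M((Mg0.38Fe0.62)2Si2O6) = 239.884 g/mol.
Si contributes 2 × 28.085 = 56.170 g per mole.
56.170/239.884 = 0.2342 → 23.42%.

23.42 wt%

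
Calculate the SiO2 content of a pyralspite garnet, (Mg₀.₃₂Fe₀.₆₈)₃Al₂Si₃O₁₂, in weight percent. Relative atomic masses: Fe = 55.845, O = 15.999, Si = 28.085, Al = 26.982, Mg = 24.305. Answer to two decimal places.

38.56 wt%

M((Mg₀.₃₂Fe₀.₆₈)₃Al₂Si₃O₁₂) = 467.464 g/mol; M(SiO2) = 60.083 g/mol.
Moles SiO2 per formula unit = 3 Si ÷ 1 = 3.0000.
SiO2 fraction = (3.0000 × 60.083) / 467.464 = 180.249/467.464 = 0.3856.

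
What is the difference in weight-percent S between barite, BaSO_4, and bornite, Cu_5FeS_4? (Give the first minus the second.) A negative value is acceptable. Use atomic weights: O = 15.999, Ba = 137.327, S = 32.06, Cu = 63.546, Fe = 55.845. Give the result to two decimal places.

-11.82 percentage points

S in BaSO_4: molar mass 233.383 g/mol; 1×32.06 = 32.060 g → 13.74 wt%.
S in Cu_5FeS_4: molar mass 501.815 g/mol; 4×32.06 = 128.240 g → 25.56 wt%.
Difference = 13.74 − 25.56 = -11.82 percentage points.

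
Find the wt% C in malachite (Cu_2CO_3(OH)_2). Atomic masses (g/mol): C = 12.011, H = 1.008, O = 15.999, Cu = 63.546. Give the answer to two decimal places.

Formula mass = 2·63.546 + 1·12.011 + 5·15.999 + 2·1.008 = 221.114 g/mol, of which 12.011 g is C.
So C makes up 12.011/221.114 = 0.0543 of the mass, i.e. 5.43%.

5.43 wt%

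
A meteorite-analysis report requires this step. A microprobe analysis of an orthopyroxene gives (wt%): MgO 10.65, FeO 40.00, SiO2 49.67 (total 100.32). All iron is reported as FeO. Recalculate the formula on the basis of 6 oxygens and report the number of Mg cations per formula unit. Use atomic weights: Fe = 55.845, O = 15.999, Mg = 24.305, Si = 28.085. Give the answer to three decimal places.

0.641 Mg apfu

MgO (M=40.304): mol = 0.26424; Mg = 0.26424, O = 0.26424.
FeO (M=71.844): mol = 0.55676; Fe = 0.55676, O = 0.55676.
SiO2 (M=60.083): mol = 0.82669; Si = 0.82669, O = 1.65338.
ΣO = 2.47438; factor = 6/ΣO = 2.42485.
Mg apfu = 0.26424 × 2.42485 = 0.641.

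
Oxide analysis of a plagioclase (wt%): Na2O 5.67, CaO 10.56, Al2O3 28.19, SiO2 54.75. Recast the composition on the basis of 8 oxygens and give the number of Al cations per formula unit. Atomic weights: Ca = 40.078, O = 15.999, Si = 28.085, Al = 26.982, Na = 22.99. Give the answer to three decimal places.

1.509 Al apfu

Na2O: 5.67/61.979 = 0.09148 mol → 0.18296 mol Na, 0.09148 mol O.
CaO: 10.56/56.077 = 0.18831 mol → 0.18831 mol Ca, 0.18831 mol O.
Al2O3: 28.19/101.961 = 0.27648 mol → 0.55296 mol Al, 0.82944 mol O.
SiO2: 54.75/60.083 = 0.91124 mol → 0.91124 mol Si, 1.82248 mol O.
Total oxygen = 2.93171 mol. Normalization factor = 8/2.93171 = 2.72878.
Al per 8 O = 0.55296 × 2.72878 = 1.509.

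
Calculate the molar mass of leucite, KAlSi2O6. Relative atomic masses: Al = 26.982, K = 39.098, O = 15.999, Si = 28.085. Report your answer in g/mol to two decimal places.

218.24 g/mol

M = 1(39.098) + 1(26.982) + 2(28.085) + 6(15.999)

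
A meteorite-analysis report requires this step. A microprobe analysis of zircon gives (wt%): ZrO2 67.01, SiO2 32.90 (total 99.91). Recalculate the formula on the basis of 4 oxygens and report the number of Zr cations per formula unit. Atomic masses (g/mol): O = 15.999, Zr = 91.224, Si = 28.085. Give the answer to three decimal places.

ZrO2 (M=123.222): mol = 0.54382; Zr = 0.54382, O = 1.08764.
SiO2 (M=60.083): mol = 0.54758; Si = 0.54758, O = 1.09516.
ΣO = 2.18280; factor = 4/ΣO = 1.83251.
Zr apfu = 0.54382 × 1.83251 = 0.997.

0.997 Zr apfu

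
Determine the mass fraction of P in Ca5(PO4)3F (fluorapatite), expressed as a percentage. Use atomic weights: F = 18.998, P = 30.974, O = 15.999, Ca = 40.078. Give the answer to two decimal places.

Molar mass of Ca5(PO4)3F: 5*40.078 + 3*30.974 + 12*15.999 + 1*18.998 = 504.298 g/mol.
Mass of P per formula unit: 3 × 30.974 = 92.922 g.
Weight fraction P = 92.922 / 504.298 = 0.1843.

18.43 mass %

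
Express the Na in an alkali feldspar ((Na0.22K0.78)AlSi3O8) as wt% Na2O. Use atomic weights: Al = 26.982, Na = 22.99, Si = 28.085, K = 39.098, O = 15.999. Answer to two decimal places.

Molar mass of (Na0.22K0.78)AlSi3O8 = 0.22×22.99 + 0.78×39.098 + 1×26.982 + 3×28.085 + 8×15.999 = 274.783 g/mol.
Each formula unit contains 0.22 Na, equivalent to 0.22/2 = 0.1100 mol Na2O.
M(Na2O) = 2×22.99 + 1×15.999 = 61.979 g/mol.
Mass of Na2O per formula unit = 0.1100 × 61.979 = 6.818 g.
Na2O wt% = 6.818 / 274.783 × 100 = 2.48%.

2.48 wt%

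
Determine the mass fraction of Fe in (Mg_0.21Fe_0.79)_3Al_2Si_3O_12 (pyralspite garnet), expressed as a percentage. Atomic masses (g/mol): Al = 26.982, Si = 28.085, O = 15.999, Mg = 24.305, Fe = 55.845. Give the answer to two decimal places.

Formula mass = 0.63·24.305 + 2.37·55.845 + 2·26.982 + 3·28.085 + 12·15.999 = 477.872 g/mol, of which 132.353 g is Fe.
So Fe makes up 132.353/477.872 = 0.2770 of the mass, i.e. 27.70%.

27.70 weight percent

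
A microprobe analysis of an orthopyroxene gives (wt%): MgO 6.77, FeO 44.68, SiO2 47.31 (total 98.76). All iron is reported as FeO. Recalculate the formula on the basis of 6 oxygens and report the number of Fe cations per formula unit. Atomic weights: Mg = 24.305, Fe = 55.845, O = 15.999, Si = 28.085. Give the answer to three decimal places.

6.77 wt% MgO ÷ 40.304 g/mol = 0.16797 mol, giving 0.16797 Mg and 0.16797 O.
44.68 wt% FeO ÷ 71.844 g/mol = 0.62190 mol, giving 0.62190 Fe and 0.62190 O.
47.31 wt% SiO2 ÷ 60.083 g/mol = 0.78741 mol, giving 0.78741 Si and 1.57482 O.
Oxygen sums to 2.36469; scaling by 6/2.36469 = 2.53733 puts the formula on 6 O.
Fe: 0.62190 × 2.53733 = 1.578 atoms per formula unit.

1.578 Fe apfu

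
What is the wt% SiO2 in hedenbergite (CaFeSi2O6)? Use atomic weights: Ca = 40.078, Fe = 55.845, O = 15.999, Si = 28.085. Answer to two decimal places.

Formula mass = 248.087 g/mol.
2 Si → 2.0000 mol SiO2 per formula unit; M(SiO2) = 60.083, so SiO2 mass = 120.166 g.
120.166/248.087 × 100 = 48.44 wt%.

48.44 wt%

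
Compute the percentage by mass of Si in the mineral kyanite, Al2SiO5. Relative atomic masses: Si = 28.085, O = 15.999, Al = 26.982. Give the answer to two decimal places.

Formula mass = 2×26.982 + 1×28.085 + 5×15.999 = 162.044 g/mol, of which 28.085 g is Si.
So Si makes up 28.085/162.044 = 0.1733 of the mass, i.e. 17.33%.

17.33 weight percent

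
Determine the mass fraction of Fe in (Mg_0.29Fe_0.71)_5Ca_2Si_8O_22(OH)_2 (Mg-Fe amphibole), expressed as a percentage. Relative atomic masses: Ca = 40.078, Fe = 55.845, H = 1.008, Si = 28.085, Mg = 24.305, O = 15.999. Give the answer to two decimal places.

21.45 mass %

M((Mg_0.29Fe_0.71)_5Ca_2Si_8O_22(OH)_2) = 924.320 g/mol.
Fe contributes 3.55 × 55.845 = 198.250 g per mole.
198.250/924.320 = 0.2145 → 21.45%.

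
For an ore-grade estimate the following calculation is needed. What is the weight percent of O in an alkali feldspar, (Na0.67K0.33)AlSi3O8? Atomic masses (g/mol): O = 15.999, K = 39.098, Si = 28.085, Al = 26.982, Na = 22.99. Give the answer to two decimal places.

47.84 wt%

Molar mass of (Na0.67K0.33)AlSi3O8: 0.67×22.99 + 0.33×39.098 + 1×26.982 + 3×28.085 + 8×15.999 = 267.535 g/mol.
Mass of O per formula unit: 8 × 15.999 = 127.992 g.
Weight fraction O = 127.992 / 267.535 = 0.4784.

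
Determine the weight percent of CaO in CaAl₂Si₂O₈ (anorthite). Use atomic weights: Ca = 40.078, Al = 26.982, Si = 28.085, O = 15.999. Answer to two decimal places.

20.16 wt%

Formula mass = 278.204 g/mol.
1 Ca → 1.0000 mol CaO per formula unit; M(CaO) = 56.077, so CaO mass = 56.077 g.
56.077/278.204 × 100 = 20.16 wt%.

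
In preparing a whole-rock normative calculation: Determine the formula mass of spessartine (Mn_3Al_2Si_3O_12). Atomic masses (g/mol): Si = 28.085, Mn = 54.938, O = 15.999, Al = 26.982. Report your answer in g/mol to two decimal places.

495.02 g/mol

The formula mass is the sum 3(54.938) + 2(26.982) + 3(28.085) + 12(15.999).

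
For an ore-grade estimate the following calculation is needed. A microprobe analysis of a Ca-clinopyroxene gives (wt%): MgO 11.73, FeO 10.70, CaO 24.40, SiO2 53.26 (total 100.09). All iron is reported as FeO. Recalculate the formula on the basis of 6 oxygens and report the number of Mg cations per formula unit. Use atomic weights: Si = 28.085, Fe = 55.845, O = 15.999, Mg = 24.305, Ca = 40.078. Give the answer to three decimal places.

0.659 Mg apfu

MgO: 11.73/40.304 = 0.29104 mol → 0.29104 mol Mg, 0.29104 mol O.
FeO: 10.70/71.844 = 0.14893 mol → 0.14893 mol Fe, 0.14893 mol O.
CaO: 24.40/56.077 = 0.43512 mol → 0.43512 mol Ca, 0.43512 mol O.
SiO2: 53.26/60.083 = 0.88644 mol → 0.88644 mol Si, 1.77288 mol O.
Total oxygen = 2.64797 mol. Normalization factor = 6/2.64797 = 2.26589.
Mg per 6 O = 0.29104 × 2.26589 = 0.659.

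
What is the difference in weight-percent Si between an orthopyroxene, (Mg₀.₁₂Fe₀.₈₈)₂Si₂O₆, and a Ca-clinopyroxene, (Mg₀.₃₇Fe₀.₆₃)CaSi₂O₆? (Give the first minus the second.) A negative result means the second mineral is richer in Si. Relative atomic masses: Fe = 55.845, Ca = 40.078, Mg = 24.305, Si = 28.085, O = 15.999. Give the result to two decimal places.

-1.84 percentage points

First mineral: 56.170 g Si in 256.284 g formula = 21.92 wt% Si.
Second mineral: 56.170 g Si in 236.417 g formula = 23.76 wt% Si.
21.92% − 23.76% gives a difference of -1.84 percentage points.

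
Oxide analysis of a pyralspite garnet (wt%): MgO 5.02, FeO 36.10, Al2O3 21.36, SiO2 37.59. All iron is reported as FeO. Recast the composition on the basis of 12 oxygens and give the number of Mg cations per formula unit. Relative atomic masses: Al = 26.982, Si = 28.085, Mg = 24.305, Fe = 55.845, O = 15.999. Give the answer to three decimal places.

MgO: 5.02/40.304 = 0.12455 mol → 0.12455 mol Mg, 0.12455 mol O.
FeO: 36.10/71.844 = 0.50248 mol → 0.50248 mol Fe, 0.50248 mol O.
Al2O3: 21.36/101.961 = 0.20949 mol → 0.41898 mol Al, 0.62847 mol O.
SiO2: 37.59/60.083 = 0.62563 mol → 0.62563 mol Si, 1.25126 mol O.
Total oxygen = 2.50676 mol. Normalization factor = 12/2.50676 = 4.78706.
Mg per 12 O = 0.12455 × 4.78706 = 0.596.

0.596 Mg apfu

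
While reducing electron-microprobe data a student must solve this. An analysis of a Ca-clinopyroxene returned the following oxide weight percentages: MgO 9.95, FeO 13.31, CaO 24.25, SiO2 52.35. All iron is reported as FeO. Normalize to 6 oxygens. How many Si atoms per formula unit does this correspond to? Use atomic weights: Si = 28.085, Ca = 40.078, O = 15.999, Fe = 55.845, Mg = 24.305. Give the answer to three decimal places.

MgO: 9.95/40.304 = 0.24687 mol → 0.24687 mol Mg, 0.24687 mol O.
FeO: 13.31/71.844 = 0.18526 mol → 0.18526 mol Fe, 0.18526 mol O.
CaO: 24.25/56.077 = 0.43244 mol → 0.43244 mol Ca, 0.43244 mol O.
SiO2: 52.35/60.083 = 0.87129 mol → 0.87129 mol Si, 1.74258 mol O.
Total oxygen = 2.60715 mol. Normalization factor = 6/2.60715 = 2.30136.
Si per 6 O = 0.87129 × 2.30136 = 2.005.

2.005 Si apfu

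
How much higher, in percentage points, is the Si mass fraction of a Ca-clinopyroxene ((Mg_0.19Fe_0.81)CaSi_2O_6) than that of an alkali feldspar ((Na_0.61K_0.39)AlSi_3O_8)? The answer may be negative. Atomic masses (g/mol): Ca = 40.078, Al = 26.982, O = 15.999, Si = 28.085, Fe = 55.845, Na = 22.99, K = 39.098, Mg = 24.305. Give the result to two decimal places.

Si in (Mg_0.19Fe_0.81)CaSi_2O_6: molar mass 242.094 g/mol; 2×28.085 = 56.170 g → 23.20 wt%.
Si in (Na_0.61K_0.39)AlSi_3O_8: molar mass 268.501 g/mol; 3×28.085 = 84.255 g → 31.38 wt%.
Difference = 23.20 − 31.38 = -8.18 percentage points.

-8.18 percentage points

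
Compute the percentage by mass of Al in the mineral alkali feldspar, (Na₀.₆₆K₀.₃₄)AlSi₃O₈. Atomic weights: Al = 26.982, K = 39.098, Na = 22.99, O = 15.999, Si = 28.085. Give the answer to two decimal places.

10.08 wt%

M((Na₀.₆₆K₀.₃₄)AlSi₃O₈) = 267.696 g/mol.
Al contributes 1 × 26.982 = 26.982 g per mole.
26.982/267.696 = 0.1008 → 10.08%.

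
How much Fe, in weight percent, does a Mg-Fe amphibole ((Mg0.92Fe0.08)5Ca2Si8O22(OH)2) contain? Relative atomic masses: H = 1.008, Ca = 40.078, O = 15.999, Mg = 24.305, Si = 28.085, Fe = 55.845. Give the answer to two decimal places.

Molar mass of (Mg0.92Fe0.08)5Ca2Si8O22(OH)2: 4.60·24.305 + 0.40·55.845 + 2·40.078 + 8·28.085 + 24·15.999 + 2·1.008 = 824.969 g/mol.
Mass of Fe per formula unit: 0.40 × 55.845 = 22.338 g.
Weight fraction Fe = 22.338 / 824.969 = 0.0271.

2.71 weight percent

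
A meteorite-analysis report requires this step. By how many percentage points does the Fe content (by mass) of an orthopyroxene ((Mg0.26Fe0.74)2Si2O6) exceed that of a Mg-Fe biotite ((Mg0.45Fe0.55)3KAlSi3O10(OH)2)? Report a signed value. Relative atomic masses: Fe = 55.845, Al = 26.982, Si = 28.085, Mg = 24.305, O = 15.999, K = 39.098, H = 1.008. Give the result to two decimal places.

13.77 percentage points

First mineral: 82.651 g Fe in 247.453 g formula = 33.40 wt% Fe.
Second mineral: 92.144 g Fe in 469.295 g formula = 19.63 wt% Fe.
33.40% − 19.63% gives a difference of 13.77 percentage points.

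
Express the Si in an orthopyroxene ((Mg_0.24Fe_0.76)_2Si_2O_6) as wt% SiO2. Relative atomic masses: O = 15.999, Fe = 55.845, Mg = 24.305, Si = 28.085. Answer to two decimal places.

M((Mg_0.24Fe_0.76)_2Si_2O_6) = 248.715 g/mol; M(SiO2) = 60.083 g/mol.
Moles SiO2 per formula unit = 2 Si ÷ 1 = 2.0000.
SiO2 fraction = (2.0000 × 60.083) / 248.715 = 120.166/248.715 = 0.4831.

48.31 wt%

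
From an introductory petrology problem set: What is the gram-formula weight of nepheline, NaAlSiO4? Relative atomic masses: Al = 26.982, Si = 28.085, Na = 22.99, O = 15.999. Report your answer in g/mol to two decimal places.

M = 1(22.99) + 1(26.982) + 1(28.085) + 4(15.999)

142.05 g/mol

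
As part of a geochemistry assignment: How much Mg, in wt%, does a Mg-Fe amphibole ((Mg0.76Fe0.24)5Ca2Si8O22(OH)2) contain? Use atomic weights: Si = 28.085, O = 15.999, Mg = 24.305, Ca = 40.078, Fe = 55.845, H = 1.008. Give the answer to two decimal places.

10.86 wt%

M((Mg0.76Fe0.24)5Ca2Si8O22(OH)2) = 850.201 g/mol.
Mg contributes 3.80 × 24.305 = 92.359 g per mole.
92.359/850.201 = 0.1086 → 10.86%.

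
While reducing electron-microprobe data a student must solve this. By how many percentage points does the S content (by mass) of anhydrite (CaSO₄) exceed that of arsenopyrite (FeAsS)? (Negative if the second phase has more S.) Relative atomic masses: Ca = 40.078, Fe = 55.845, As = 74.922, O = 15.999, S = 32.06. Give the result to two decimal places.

M(CaSO₄) = 136.134 g/mol, so wt% S = 32.060/136.134 × 100 = 23.55%.
M(FeAsS) = 162.827 g/mol, so wt% S = 32.060/162.827 × 100 = 19.69%.
23.55 − 19.69 = 3.86 pp.

3.86 percentage points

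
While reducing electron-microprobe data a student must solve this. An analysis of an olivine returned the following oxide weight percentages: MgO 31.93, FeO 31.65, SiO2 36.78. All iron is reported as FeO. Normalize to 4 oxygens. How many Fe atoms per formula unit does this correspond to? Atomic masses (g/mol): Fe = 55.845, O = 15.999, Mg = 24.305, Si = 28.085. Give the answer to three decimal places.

MgO: 31.93/40.304 = 0.79223 mol → 0.79223 mol Mg, 0.79223 mol O.
FeO: 31.65/71.844 = 0.44054 mol → 0.44054 mol Fe, 0.44054 mol O.
SiO2: 36.78/60.083 = 0.61215 mol → 0.61215 mol Si, 1.22430 mol O.
Total oxygen = 2.45707 mol. Normalization factor = 4/2.45707 = 1.62796.
Fe per 4 O = 0.44054 × 1.62796 = 0.717.

0.717 Fe apfu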